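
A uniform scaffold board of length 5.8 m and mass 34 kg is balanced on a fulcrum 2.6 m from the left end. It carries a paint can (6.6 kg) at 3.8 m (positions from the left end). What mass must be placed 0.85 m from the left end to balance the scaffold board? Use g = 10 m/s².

m ≈ 10.4 kg

Sum moments about the fulcrum (at 2.6 m from the left end) (the support reaction has zero arm there).
Beam weight: 34 × 10 = 340 N down at 2.9 m → arm 0.3 m, τ = 340 × 0.3 = 102 N·m clockwise.
Paint can: 6.6 × 10 = 66 N down at 3.8 m → arm 1.2 m, τ = 66 × 1.2 = 79.2 N·m clockwise.
Net moment of known loads = 181.2 N·m clockwise.
An unknown mass m at 0.85 m has arm 1.75 m; its moment is m·g·1.75 counterclockwise.
For rotational equilibrium, m × 10 × 1.75 = 181.2, so m = 181.2 / (10 × 1.75) = 10.4 kg.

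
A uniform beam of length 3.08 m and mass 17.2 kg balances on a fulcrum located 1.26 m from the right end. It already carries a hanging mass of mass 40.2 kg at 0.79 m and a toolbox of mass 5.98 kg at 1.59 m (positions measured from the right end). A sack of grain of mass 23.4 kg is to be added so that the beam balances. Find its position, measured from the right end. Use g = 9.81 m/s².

x ≈ 1.78 m from the right end

About the fulcrum (at 1.26 m from the right end):
Beam weight: 17.2 × 9.81 = 168.7 N down at 1.54 m → arm 0.28 m, τ = 168.7 × 0.28 = 47.24 N·m counterclockwise.
Hanging mass: 40.2 × 9.81 = 394.4 N down at 0.79 m → arm 0.47 m, τ = 394.4 × 0.47 = 185.4 N·m clockwise.
Toolbox: 5.98 × 9.81 = 58.66 N down at 1.59 m → arm 0.33 m, τ = 58.66 × 0.33 = 19.36 N·m counterclockwise.
Net moment of existing loads = 118.8 N·m clockwise.
The sack of grain weighs 23.4 × 9.81 = 229.6 N and must supply an equal counterclockwise moment, so its lever arm about the fulcrum is 118.8 / 229.6 = 0.517 m.
That puts it at 1.26 + 0.517 = 1.78 m from the right end.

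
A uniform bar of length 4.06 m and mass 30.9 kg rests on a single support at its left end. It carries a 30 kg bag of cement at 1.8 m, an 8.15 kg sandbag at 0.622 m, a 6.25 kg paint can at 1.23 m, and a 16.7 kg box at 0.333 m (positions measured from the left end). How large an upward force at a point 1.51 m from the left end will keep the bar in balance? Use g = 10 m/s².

Sum moments about the left end (the unknown pivot reaction has zero arm there).
Beam weight: 30.9 × 10 = 309 N down at 2.03 m → arm 2.03 m, τ = 309 × 2.03 = 627.3 N·m clockwise.
Bag of cement: 30 × 10 = 300 N down at 1.8 m → arm 1.8 m, τ = 300 × 1.8 = 540 N·m clockwise.
Sandbag: 8.15 × 10 = 81.5 N down at 0.622 m → arm 0.622 m, τ = 81.5 × 0.622 = 50.69 N·m clockwise.
Paint can: 6.25 × 10 = 62.5 N down at 1.23 m → arm 1.23 m, τ = 62.5 × 1.23 = 76.88 N·m clockwise.
Box: 16.7 × 10 = 167 N down at 0.333 m → arm 0.333 m, τ = 167 × 0.333 = 55.61 N·m clockwise.
Net moment of the loads = 1350 N·m clockwise.
The upward force F acts at a point 1.51 m from the left end, arm 1.51 m, giving F × 1.51 counterclockwise.
For rotational equilibrium, F × 1.51 = 1350, so F = 1350 / 1.51 = 894 N.

F ≈ 894 N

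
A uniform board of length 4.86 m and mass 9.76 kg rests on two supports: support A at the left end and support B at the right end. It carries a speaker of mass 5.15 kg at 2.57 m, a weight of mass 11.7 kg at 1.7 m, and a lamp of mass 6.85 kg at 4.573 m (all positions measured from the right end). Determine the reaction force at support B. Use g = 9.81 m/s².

R_B ≈ 150 N

About support A:
Beam weight: 9.76 × 9.81 = 95.75 N down at 2.43 m → arm 2.43 m, τ = 95.75 × 2.43 = 232.7 N·m clockwise.
Speaker: 5.15 × 9.81 = 50.52 N down at 2.57 m → arm 2.29 m, τ = 50.52 × 2.29 = 115.7 N·m clockwise.
Weight: 11.7 × 9.81 = 114.8 N down at 1.7 m → arm 3.16 m, τ = 114.8 × 3.16 = 362.8 N·m clockwise.
Lamp: 6.85 × 9.81 = 67.2 N down at 4.573 m → arm 0.287 m, τ = 67.2 × 0.287 = 19.29 N·m clockwise.
Net load moment about support A = 730.5 N·m clockwise.
Reaction R at support B is upward at 0 m, arm 4.86 m → moment R × 4.86 counterclockwise.
Στ = 0 ⇒ R × 4.86 = 730.5 ⇒ R = 150 N.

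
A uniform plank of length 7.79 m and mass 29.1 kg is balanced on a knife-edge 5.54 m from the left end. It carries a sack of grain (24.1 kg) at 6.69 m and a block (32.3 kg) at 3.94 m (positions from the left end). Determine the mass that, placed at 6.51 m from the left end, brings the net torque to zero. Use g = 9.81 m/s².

m ≈ 74.1 kg

Taking torques about the knife-edge (at 5.54 m from the left end):
Beam weight: 29.1 × 9.81 = 285.5 N down at 3.895 m → arm 1.645 m, τ = 285.5 × 1.645 = 469.6 N·m counterclockwise.
Sack of grain: 24.1 × 9.81 = 236.4 N down at 6.69 m → arm 1.15 m, τ = 236.4 × 1.15 = 271.9 N·m clockwise.
Block: 32.3 × 9.81 = 316.9 N down at 3.94 m → arm 1.6 m, τ = 316.9 × 1.6 = 507 N·m counterclockwise.
Net moment of known loads = 704.7 N·m counterclockwise.
An unknown mass m at 6.51 m has arm 0.97 m; its moment is m·g·0.97 clockwise.
Balancing moments: m × 9.81 × 0.97 = 704.7, giving m = 704.7 / (9.81 × 0.97) = 74.1 kg.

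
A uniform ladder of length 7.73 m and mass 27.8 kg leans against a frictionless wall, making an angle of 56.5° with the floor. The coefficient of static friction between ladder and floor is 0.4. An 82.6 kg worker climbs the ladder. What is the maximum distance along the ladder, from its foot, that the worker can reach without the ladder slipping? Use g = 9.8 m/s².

d ≈ 4.94 m

Sum moments about the foot of the ladder (the floor normal and friction both act there and drop out).
Ladder weight 27.8×9.8 = 272.4 N acts at 3.865 m along the ladder; its horizontal arm is 3.865·cos56.5° = 2.133 m → τ = 581 N·m clockwise.
Worker weight 82.6×9.8 = 809.5 N at distance d → arm d·cos56.5° → τ = 809.5·d·0.5519 clockwise.
Wall normal N at the top has arm L sinθ = 6.446 m counterclockwise, so Στ = 0 gives N·6.446 = 581 + 446.8·d.
ΣFy = 0 ⇒ N_floor = 1082 N, so the maximum friction is μ_s·N_floor = 0.4×1082 = 432.8 N. ΣFx = 0 ⇒ N_wall = f, so at the slipping point N = 432.8 N.
Substituting: 432.8×6.446 = 581 + 446.8·d ⇒ d = (2790 − 581) / 446.8 = 4.94 m.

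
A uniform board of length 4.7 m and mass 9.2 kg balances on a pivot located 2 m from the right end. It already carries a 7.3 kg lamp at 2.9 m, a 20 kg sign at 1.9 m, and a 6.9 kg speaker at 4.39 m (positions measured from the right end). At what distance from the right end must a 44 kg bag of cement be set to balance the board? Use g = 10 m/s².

x ≈ 1.45 m from the right end

Choose the pivot (at 2 m from the right end) as the axis so the support reaction has zero arm there.
Beam weight: 9.2 × 10 = 92 N down at 2.35 m → arm 0.35 m, τ = 92 × 0.35 = 32.2 N·m counterclockwise.
Lamp: 7.3 × 10 = 73 N down at 2.9 m → arm 0.9 m, τ = 73 × 0.9 = 65.7 N·m counterclockwise.
Sign: 20 × 10 = 200 N down at 1.9 m → arm 0.1 m, τ = 200 × 0.1 = 20 N·m clockwise.
Speaker: 6.9 × 10 = 69 N down at 4.39 m → arm 2.39 m, τ = 69 × 2.39 = 164.9 N·m counterclockwise.
Net moment of existing loads = 242.8 N·m counterclockwise.
The bag of cement weighs 44 × 10 = 440 N and must supply an equal clockwise moment, so its lever arm about the pivot is 242.8 / 440 = 0.552 m.
That puts it at 2 − 0.552 = 1.45 m from the right end.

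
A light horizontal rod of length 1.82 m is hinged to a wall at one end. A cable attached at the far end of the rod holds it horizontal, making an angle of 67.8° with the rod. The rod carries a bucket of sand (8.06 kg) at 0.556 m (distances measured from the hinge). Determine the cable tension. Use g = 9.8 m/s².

T ≈ 26.1 N

Taking torques about the hinge:
Bucket of sand: 8.06 × 9.8 = 78.99 N down at 0.556 m → arm 0.556 m, τ = 78.99 × 0.556 = 43.92 N·m clockwise.
Total clockwise load moment = 43.92 N·m.
The cable tension T acts at 1.82 m; only its component perpendicular to the rod, T sinθ, produces torque. sin 67.8° = 0.9259.
For rotational equilibrium, T × 1.82 × 0.9259 = 43.92, so T = 43.92 / 1.685 = 26.1 N.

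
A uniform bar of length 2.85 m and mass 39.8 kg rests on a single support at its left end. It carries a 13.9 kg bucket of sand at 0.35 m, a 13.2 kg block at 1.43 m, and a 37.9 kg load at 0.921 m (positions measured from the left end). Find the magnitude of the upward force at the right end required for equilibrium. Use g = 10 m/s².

Taking torques about the left end:
Beam weight: 39.8 × 10 = 398 N down at 1.425 m → arm 1.425 m, τ = 398 × 1.425 = 567.1 N·m clockwise.
Bucket of sand: 13.9 × 10 = 139 N down at 0.35 m → arm 0.35 m, τ = 139 × 0.35 = 48.65 N·m clockwise.
Block: 13.2 × 10 = 132 N down at 1.43 m → arm 1.43 m, τ = 132 × 1.43 = 188.8 N·m clockwise.
Load: 37.9 × 10 = 379 N down at 0.921 m → arm 0.921 m, τ = 379 × 0.921 = 349.1 N·m clockwise.
Net moment of the loads = 1154 N·m clockwise.
The upward force F acts at the right end, arm 2.85 m, giving F × 2.85 counterclockwise.
Στ = 0 ⇒ F × 2.85 = 1154 ⇒ F = 1154 / 2.85 = 405 N.

F ≈ 405 N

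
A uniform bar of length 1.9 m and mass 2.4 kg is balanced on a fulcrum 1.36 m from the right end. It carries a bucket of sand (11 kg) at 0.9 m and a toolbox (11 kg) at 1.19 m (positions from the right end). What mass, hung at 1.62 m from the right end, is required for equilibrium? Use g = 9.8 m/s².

Sum moments about the fulcrum (at 1.36 m from the right end) (the support reaction has zero arm there).
Beam weight: 2.4 × 9.8 = 23.52 N down at 0.95 m → arm 0.41 m, τ = 23.52 × 0.41 = 9.643 N·m clockwise.
Bucket of sand: 11 × 9.8 = 107.8 N down at 0.9 m → arm 0.46 m, τ = 107.8 × 0.46 = 49.59 N·m clockwise.
Toolbox: 11 × 9.8 = 107.8 N down at 1.19 m → arm 0.17 m, τ = 107.8 × 0.17 = 18.33 N·m clockwise.
Net moment of known loads = 77.56 N·m clockwise.
An unknown mass m at 1.62 m has arm 0.26 m; its moment is m·g·0.26 counterclockwise.
Στ = 0 ⇒ m × 9.8 × 0.26 = 77.56 ⇒ m = 77.56 / (9.8 × 0.26) = 30.4 kg.

m ≈ 30.4 kg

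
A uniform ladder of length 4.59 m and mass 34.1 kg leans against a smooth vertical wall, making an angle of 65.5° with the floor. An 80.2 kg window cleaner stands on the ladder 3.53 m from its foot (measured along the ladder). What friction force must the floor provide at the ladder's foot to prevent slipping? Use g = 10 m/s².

f ≈ 359 N

Sum moments about the foot of the ladder (the floor normal and friction both act there and drop out).
Ladder weight 34.1×10 = 341 N acts at 2.295 m along the ladder; its horizontal arm is 2.295·cos65.5° = 0.9517 m → τ = 324.5 N·m clockwise.
Window cleaner: 80.2×10 = 802 N at 3.53 m → arm 1.464 m → τ = 1174 N·m clockwise.
Wall normal N acts horizontally at the top; its moment arm is the height L sinθ = 4.59·sin65.5° = 4.177 m, counterclockwise.
For rotational equilibrium, N × 4.177 = 1498, so N = 359 N.
ΣFx = 0: friction at the foot balances the wall's push, so f = N_wall = 359 N.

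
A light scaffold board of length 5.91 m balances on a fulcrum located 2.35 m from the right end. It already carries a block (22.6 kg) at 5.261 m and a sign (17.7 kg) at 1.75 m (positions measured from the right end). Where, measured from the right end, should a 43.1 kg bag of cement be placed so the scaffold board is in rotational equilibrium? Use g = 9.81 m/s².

About the fulcrum (at 2.35 m from the right end):
Block: 22.6 × 9.81 = 221.7 N down at 5.261 m → arm 2.911 m, τ = 221.7 × 2.911 = 645.4 N·m counterclockwise.
Sign: 17.7 × 9.81 = 173.6 N down at 1.75 m → arm 0.6 m, τ = 173.6 × 0.6 = 104.2 N·m clockwise.
Net moment of existing loads = 541.2 N·m counterclockwise.
The bag of cement weighs 43.1 × 9.81 = 422.8 N and must supply an equal clockwise moment, so its lever arm about the fulcrum is 541.2 / 422.8 = 1.28 m.
That puts it at 2.35 − 1.28 = 1.07 m from the right end.

x ≈ 1.07 m from the right end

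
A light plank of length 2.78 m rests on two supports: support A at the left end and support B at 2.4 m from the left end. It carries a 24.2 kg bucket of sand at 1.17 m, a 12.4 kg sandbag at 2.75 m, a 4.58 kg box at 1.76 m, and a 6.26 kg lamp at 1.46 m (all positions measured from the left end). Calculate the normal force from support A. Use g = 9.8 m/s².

Choose support B as the axis so its reaction then has zero moment arm.
Bucket of sand: 24.2 × 9.8 = 237.2 N down at 1.17 m → arm 1.23 m, τ = 237.2 × 1.23 = 291.8 N·m counterclockwise.
Sandbag: 12.4 × 9.8 = 121.5 N down at 2.75 m → arm 0.35 m, τ = 121.5 × 0.35 = 42.52 N·m clockwise.
Box: 4.58 × 9.8 = 44.88 N down at 1.76 m → arm 0.64 m, τ = 44.88 × 0.64 = 28.72 N·m counterclockwise.
Lamp: 6.26 × 9.8 = 61.35 N down at 1.46 m → arm 0.94 m, τ = 61.35 × 0.94 = 57.67 N·m counterclockwise.
Net load moment about support B = 335.7 N·m counterclockwise.
Reaction R at support A is upward at 0 m, arm 2.4 m → moment R × 2.4 clockwise.
Setting net torque to zero: R × 2.4 = 335.7 → R = 140 N.

R_A ≈ 140 N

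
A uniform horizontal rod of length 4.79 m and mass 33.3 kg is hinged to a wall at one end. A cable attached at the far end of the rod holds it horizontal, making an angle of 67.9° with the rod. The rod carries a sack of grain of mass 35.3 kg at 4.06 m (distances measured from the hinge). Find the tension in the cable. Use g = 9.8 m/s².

T ≈ 493 N

Choose the hinge as the axis so the unknown hinge reaction has zero arm there.
Beam weight: 33.3 × 9.8 = 326.3 N down at 2.395 m → arm 2.395 m, τ = 326.3 × 2.395 = 781.5 N·m clockwise.
Sack of grain: 35.3 × 9.8 = 345.9 N down at 4.06 m → arm 4.06 m, τ = 345.9 × 4.06 = 1404 N·m clockwise.
Total clockwise load moment = 2186 N·m.
The cable tension T acts at 4.79 m; only its component perpendicular to the rod, T sinθ, produces torque. sin 67.9° = 0.9265.
Στ = 0 ⇒ T × 4.79 × 0.9265 = 2186 ⇒ T = 2186 / 4.438 = 493 N.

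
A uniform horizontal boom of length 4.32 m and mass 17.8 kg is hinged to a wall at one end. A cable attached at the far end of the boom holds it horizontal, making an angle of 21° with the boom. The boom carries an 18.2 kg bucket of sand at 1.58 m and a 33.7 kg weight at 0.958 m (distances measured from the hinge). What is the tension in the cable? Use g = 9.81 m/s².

Taking torques about the hinge:
Beam weight: 17.8 × 9.81 = 174.6 N down at 2.16 m → arm 2.16 m, τ = 174.6 × 2.16 = 377.1 N·m clockwise.
Bucket of sand: 18.2 × 9.81 = 178.5 N down at 1.58 m → arm 1.58 m, τ = 178.5 × 1.58 = 282 N·m clockwise.
Weight: 33.7 × 9.81 = 330.6 N down at 0.958 m → arm 0.958 m, τ = 330.6 × 0.958 = 316.7 N·m clockwise.
Total clockwise load moment = 975.8 N·m.
The cable tension T acts at 4.32 m; only its component perpendicular to the boom, T sinθ, produces torque. sin 21° = 0.3584.
Setting net torque to zero: T × 4.32 × 0.3584 = 975.8 → T = 975.8 / 1.548 = 630 N.

T ≈ 630 N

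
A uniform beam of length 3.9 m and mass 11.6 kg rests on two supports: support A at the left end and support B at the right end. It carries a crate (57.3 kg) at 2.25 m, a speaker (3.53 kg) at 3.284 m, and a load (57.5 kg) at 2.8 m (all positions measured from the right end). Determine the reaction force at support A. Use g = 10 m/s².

Choose support B as the axis so its reaction then has zero moment arm.
Beam weight: 11.6 × 10 = 116 N down at 1.95 m → arm 1.95 m, τ = 116 × 1.95 = 226.2 N·m counterclockwise.
Crate: 57.3 × 10 = 573 N down at 2.25 m → arm 2.25 m, τ = 573 × 2.25 = 1289 N·m counterclockwise.
Speaker: 3.53 × 10 = 35.3 N down at 3.284 m → arm 3.284 m, τ = 35.3 × 3.284 = 115.9 N·m counterclockwise.
Load: 57.5 × 10 = 575 N down at 2.8 m → arm 2.8 m, τ = 575 × 2.8 = 1610 N·m counterclockwise.
Net load moment about support B = 3241 N·m counterclockwise.
Reaction R at support A is upward at 3.9 m, arm 3.9 m → moment R × 3.9 clockwise.
Στ = 0 ⇒ R × 3.9 = 3241 ⇒ R = 831 N.

R_A ≈ 831 N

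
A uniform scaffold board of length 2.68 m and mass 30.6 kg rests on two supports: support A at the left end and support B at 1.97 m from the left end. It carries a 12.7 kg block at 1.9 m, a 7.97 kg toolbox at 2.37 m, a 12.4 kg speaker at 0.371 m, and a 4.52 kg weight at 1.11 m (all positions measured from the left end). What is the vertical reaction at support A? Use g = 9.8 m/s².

Sum moments about support B (its reaction then has zero moment arm).
Beam weight: 30.6 × 9.8 = 299.9 N down at 1.34 m → arm 0.63 m, τ = 299.9 × 0.63 = 188.9 N·m counterclockwise.
Block: 12.7 × 9.8 = 124.5 N down at 1.9 m → arm 0.07 m, τ = 124.5 × 0.07 = 8.715 N·m counterclockwise.
Toolbox: 7.97 × 9.8 = 78.11 N down at 2.37 m → arm 0.4 m, τ = 78.11 × 0.4 = 31.24 N·m clockwise.
Speaker: 12.4 × 9.8 = 121.5 N down at 0.371 m → arm 1.599 m, τ = 121.5 × 1.599 = 194.3 N·m counterclockwise.
Weight: 4.52 × 9.8 = 44.3 N down at 1.11 m → arm 0.86 m, τ = 44.3 × 0.86 = 38.1 N·m counterclockwise.
Net load moment about support B = 398.8 N·m counterclockwise.
Reaction R at support A is upward at 0 m, arm 1.97 m → moment R × 1.97 clockwise.
Στ = 0 ⇒ R × 1.97 = 398.8 ⇒ R = 202 N.

R_A ≈ 202 N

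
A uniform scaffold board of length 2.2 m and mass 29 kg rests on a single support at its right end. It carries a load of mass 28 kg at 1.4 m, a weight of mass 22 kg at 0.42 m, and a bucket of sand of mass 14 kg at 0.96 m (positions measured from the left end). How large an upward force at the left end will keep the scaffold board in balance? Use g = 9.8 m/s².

F ≈ 494 N

Take moments about the right end.
Beam weight: 29 × 9.8 = 284.2 N down at 1.1 m → arm 1.1 m, τ = 284.2 × 1.1 = 312.6 N·m counterclockwise.
Load: 28 × 9.8 = 274.4 N down at 1.4 m → arm 0.8 m, τ = 274.4 × 0.8 = 219.5 N·m counterclockwise.
Weight: 22 × 9.8 = 215.6 N down at 0.42 m → arm 1.78 m, τ = 215.6 × 1.78 = 383.8 N·m counterclockwise.
Bucket of sand: 14 × 9.8 = 137.2 N down at 0.96 m → arm 1.24 m, τ = 137.2 × 1.24 = 170.1 N·m counterclockwise.
Net moment of the loads = 1086 N·m counterclockwise.
The upward force F acts at the left end, arm 2.2 m, giving F × 2.2 clockwise.
Balancing moments: F × 2.2 = 1086, giving F = 1086 / 2.2 = 494 N.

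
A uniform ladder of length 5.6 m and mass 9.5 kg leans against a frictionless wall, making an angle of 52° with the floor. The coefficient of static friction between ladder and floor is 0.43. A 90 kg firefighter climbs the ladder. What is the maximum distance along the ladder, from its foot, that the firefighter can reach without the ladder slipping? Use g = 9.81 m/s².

d ≈ 3.11 m

Sum moments about the foot of the ladder (the floor normal and friction both act there and drop out).
Ladder weight 9.5×9.81 = 93.2 N acts at 2.8 m along the ladder; its horizontal arm is 2.8·cos52° = 1.724 m → τ = 160.7 N·m clockwise.
Firefighter weight 90×9.81 = 882.9 N at distance d → arm d·cos52° → τ = 882.9·d·0.6157 clockwise.
Wall normal N at the top has arm L sinθ = 4.413 m counterclockwise, so Στ = 0 gives N·4.413 = 160.7 + 543.6·d.
ΣFy = 0 ⇒ N_floor = 976.1 N, so the maximum friction is μ_s·N_floor = 0.43×976.1 = 419.7 N. ΣFx = 0 ⇒ N_wall = f, so at the slipping point N = 419.7 N.
Substituting: 419.7×4.413 = 160.7 + 543.6·d ⇒ d = (1852 − 160.7) / 543.6 = 3.11 m.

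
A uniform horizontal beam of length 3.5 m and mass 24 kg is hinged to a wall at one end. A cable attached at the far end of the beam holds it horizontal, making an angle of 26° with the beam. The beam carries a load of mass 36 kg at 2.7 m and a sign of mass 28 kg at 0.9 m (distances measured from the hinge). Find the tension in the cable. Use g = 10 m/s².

About the hinge:
Beam weight: 24 × 10 = 240 N down at 1.75 m → arm 1.75 m, τ = 240 × 1.75 = 420 N·m clockwise.
Load: 36 × 10 = 360 N down at 2.7 m → arm 2.7 m, τ = 360 × 2.7 = 972 N·m clockwise.
Sign: 28 × 10 = 280 N down at 0.9 m → arm 0.9 m, τ = 280 × 0.9 = 252 N·m clockwise.
Total clockwise load moment = 1644 N·m.
The cable tension T acts at 3.5 m; only its component perpendicular to the beam, T sinθ, produces torque. sin 26° = 0.4384.
Balancing moments: T × 3.5 × 0.4384 = 1644, giving T = 1644 / 1.534 = 1070 N.

T ≈ 1070 N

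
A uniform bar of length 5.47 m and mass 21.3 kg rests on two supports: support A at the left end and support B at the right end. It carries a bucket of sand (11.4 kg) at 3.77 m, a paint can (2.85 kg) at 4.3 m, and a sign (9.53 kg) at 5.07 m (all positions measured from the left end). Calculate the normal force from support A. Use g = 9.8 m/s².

R_A ≈ 152 N

Sum moments about support B (its reaction then has zero moment arm).
Beam weight: 21.3 × 9.8 = 208.7 N down at 2.735 m → arm 2.735 m, τ = 208.7 × 2.735 = 570.8 N·m counterclockwise.
Bucket of sand: 11.4 × 9.8 = 111.7 N down at 3.77 m → arm 1.7 m, τ = 111.7 × 1.7 = 189.9 N·m counterclockwise.
Paint can: 2.85 × 9.8 = 27.93 N down at 4.3 m → arm 1.17 m, τ = 27.93 × 1.17 = 32.68 N·m counterclockwise.
Sign: 9.53 × 9.8 = 93.39 N down at 5.07 m → arm 0.4 m, τ = 93.39 × 0.4 = 37.36 N·m counterclockwise.
Net load moment about support B = 830.7 N·m counterclockwise.
Reaction R at support A is upward at 0 m, arm 5.47 m → moment R × 5.47 clockwise.
Setting net torque to zero: R × 5.47 = 830.7 → R = 152 N.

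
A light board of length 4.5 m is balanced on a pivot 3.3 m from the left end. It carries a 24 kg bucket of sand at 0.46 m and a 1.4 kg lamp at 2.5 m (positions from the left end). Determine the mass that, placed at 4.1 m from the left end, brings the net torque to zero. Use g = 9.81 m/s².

m ≈ 86.6 kg

Choose the pivot (at 3.3 m from the left end) as the axis so the support reaction has zero arm there.
Bucket of sand: 24 × 9.81 = 235.4 N down at 0.46 m → arm 2.84 m, τ = 235.4 × 2.84 = 668.5 N·m counterclockwise.
Lamp: 1.4 × 9.81 = 13.73 N down at 2.5 m → arm 0.8 m, τ = 13.73 × 0.8 = 10.98 N·m counterclockwise.
Net moment of known loads = 679.5 N·m counterclockwise.
An unknown mass m at 4.1 m has arm 0.8 m; its moment is m·g·0.8 clockwise.
Setting net torque to zero: m × 9.81 × 0.8 = 679.5 → m = 679.5 / (9.81 × 0.8) = 86.6 kg.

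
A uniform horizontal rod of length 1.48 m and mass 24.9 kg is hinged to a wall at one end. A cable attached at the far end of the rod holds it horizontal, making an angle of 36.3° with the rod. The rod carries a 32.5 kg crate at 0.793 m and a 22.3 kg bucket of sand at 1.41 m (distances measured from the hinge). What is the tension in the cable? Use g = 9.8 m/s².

T ≈ 846 N

Take moments about the hinge.
Beam weight: 24.9 × 9.8 = 244 N down at 0.74 m → arm 0.74 m, τ = 244 × 0.74 = 180.6 N·m clockwise.
Crate: 32.5 × 9.8 = 318.5 N down at 0.793 m → arm 0.793 m, τ = 318.5 × 0.793 = 252.6 N·m clockwise.
Bucket of sand: 22.3 × 9.8 = 218.5 N down at 1.41 m → arm 1.41 m, τ = 218.5 × 1.41 = 308.1 N·m clockwise.
Total clockwise load moment = 741.3 N·m.
The cable tension T acts at 1.48 m; only its component perpendicular to the rod, T sinθ, produces torque. sin 36.3° = 0.592.
Balancing moments: T × 1.48 × 0.592 = 741.3, giving T = 741.3 / 0.8762 = 846 N.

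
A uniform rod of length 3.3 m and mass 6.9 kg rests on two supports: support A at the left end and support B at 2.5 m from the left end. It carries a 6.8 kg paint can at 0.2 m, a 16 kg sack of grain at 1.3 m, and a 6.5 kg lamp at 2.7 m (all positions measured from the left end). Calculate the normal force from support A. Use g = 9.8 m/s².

R_A ≈ 154 N

Take moments about support B.
Beam weight: 6.9 × 9.8 = 67.62 N down at 1.65 m → arm 0.85 m, τ = 67.62 × 0.85 = 57.48 N·m counterclockwise.
Paint can: 6.8 × 9.8 = 66.64 N down at 0.2 m → arm 2.3 m, τ = 66.64 × 2.3 = 153.3 N·m counterclockwise.
Sack of grain: 16 × 9.8 = 156.8 N down at 1.3 m → arm 1.2 m, τ = 156.8 × 1.2 = 188.2 N·m counterclockwise.
Lamp: 6.5 × 9.8 = 63.7 N down at 2.7 m → arm 0.2 m, τ = 63.7 × 0.2 = 12.74 N·m clockwise.
Net load moment about support B = 386.2 N·m counterclockwise.
Reaction R at support A is upward at 0 m, arm 2.5 m → moment R × 2.5 clockwise.
Balancing moments: R × 2.5 = 386.2, giving R = 154 N.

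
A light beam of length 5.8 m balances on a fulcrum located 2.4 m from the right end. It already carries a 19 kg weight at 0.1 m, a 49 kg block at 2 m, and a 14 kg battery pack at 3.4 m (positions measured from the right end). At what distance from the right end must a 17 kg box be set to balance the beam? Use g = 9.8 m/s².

Taking torques about the fulcrum (at 2.4 m from the right end):
Weight: 19 × 9.8 = 186.2 N down at 0.1 m → arm 2.3 m, τ = 186.2 × 2.3 = 428.3 N·m clockwise.
Block: 49 × 9.8 = 480.2 N down at 2 m → arm 0.4 m, τ = 480.2 × 0.4 = 192.1 N·m clockwise.
Battery pack: 14 × 9.8 = 137.2 N down at 3.4 m → arm 1 m, τ = 137.2 × 1 = 137.2 N·m counterclockwise.
Net moment of existing loads = 483.2 N·m clockwise.
The box weighs 17 × 9.8 = 166.6 N and must supply an equal counterclockwise moment, so its lever arm about the fulcrum is 483.2 / 166.6 = 2.9 m.
That puts it at 2.4 + 2.9 = 5.3 m from the right end.

x ≈ 5.3 m from the right end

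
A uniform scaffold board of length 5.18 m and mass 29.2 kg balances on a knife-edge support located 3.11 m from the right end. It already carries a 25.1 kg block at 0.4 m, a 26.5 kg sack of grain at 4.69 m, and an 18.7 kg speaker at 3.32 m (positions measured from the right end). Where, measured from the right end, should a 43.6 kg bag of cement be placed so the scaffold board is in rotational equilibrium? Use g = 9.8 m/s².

Take moments about the knife-edge support (at 3.11 m from the right end).
Beam weight: 29.2 × 9.8 = 286.2 N down at 2.59 m → arm 0.52 m, τ = 286.2 × 0.52 = 148.8 N·m clockwise.
Block: 25.1 × 9.8 = 246 N down at 0.4 m → arm 2.71 m, τ = 246 × 2.71 = 666.7 N·m clockwise.
Sack of grain: 26.5 × 9.8 = 259.7 N down at 4.69 m → arm 1.58 m, τ = 259.7 × 1.58 = 410.3 N·m counterclockwise.
Speaker: 18.7 × 9.8 = 183.3 N down at 3.32 m → arm 0.21 m, τ = 183.3 × 0.21 = 38.49 N·m counterclockwise.
Net moment of existing loads = 366.7 N·m clockwise.
The bag of cement weighs 43.6 × 9.8 = 427.3 N and must supply an equal counterclockwise moment, so its lever arm about the knife-edge support is 366.7 / 427.3 = 0.858 m.
That puts it at 3.11 + 0.858 = 3.97 m from the right end.

x ≈ 3.97 m from the right end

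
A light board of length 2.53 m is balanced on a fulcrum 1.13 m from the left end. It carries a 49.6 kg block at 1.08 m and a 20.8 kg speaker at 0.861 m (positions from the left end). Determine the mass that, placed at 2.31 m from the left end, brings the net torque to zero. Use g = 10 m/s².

Take moments about the fulcrum (at 1.13 m from the left end).
Block: 49.6 × 10 = 496 N down at 1.08 m → arm 0.05 m, τ = 496 × 0.05 = 24.8 N·m counterclockwise.
Speaker: 20.8 × 10 = 208 N down at 0.861 m → arm 0.269 m, τ = 208 × 0.269 = 55.95 N·m counterclockwise.
Net moment of known loads = 80.75 N·m counterclockwise.
An unknown mass m at 2.31 m has arm 1.18 m; its moment is m·g·1.18 clockwise.
Balancing moments: m × 10 × 1.18 = 80.75, giving m = 80.75 / (10 × 1.18) = 6.84 kg.

m ≈ 6.84 kg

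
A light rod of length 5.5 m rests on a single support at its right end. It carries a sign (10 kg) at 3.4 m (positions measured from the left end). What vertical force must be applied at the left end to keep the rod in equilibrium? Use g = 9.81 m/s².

F ≈ 37.5 N

Taking torques about the right end:
Sign: 10 × 9.81 = 98.1 N down at 3.4 m → arm 2.1 m, τ = 98.1 × 2.1 = 206 N·m counterclockwise.
Net moment of the loads = 206 N·m counterclockwise.
The upward force F acts at the left end, arm 5.5 m, giving F × 5.5 clockwise.
Setting net torque to zero: F × 5.5 = 206 → F = 206 / 5.5 = 37.5 N.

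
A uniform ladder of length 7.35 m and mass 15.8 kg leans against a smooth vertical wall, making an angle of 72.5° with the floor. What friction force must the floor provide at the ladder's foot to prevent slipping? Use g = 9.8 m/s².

Take moments about the foot of the ladder.
Ladder weight 15.8×9.8 = 154.8 N acts at 3.675 m along the ladder; its horizontal arm is 3.675·cos72.5° = 1.105 m → τ = 171.1 N·m clockwise.
Wall normal N acts horizontally at the top; its moment arm is the height L sinθ = 7.35·sin72.5° = 7.01 m, counterclockwise.
Setting net torque to zero: N × 7.01 = 171.1 → N = 24.4 N.
ΣFx = 0: friction at the foot balances the wall's push, so f = N_wall = 24.4 N.

f ≈ 24.4 N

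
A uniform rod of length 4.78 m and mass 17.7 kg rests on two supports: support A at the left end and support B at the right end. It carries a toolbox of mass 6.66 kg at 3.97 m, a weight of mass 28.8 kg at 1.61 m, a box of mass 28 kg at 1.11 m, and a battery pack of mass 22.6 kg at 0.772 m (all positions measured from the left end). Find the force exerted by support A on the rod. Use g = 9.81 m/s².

Choose support B as the axis so its reaction then has zero moment arm.
Beam weight: 17.7 × 9.81 = 173.6 N down at 2.39 m → arm 2.39 m, τ = 173.6 × 2.39 = 414.9 N·m counterclockwise.
Toolbox: 6.66 × 9.81 = 65.33 N down at 3.97 m → arm 0.81 m, τ = 65.33 × 0.81 = 52.92 N·m counterclockwise.
Weight: 28.8 × 9.81 = 282.5 N down at 1.61 m → arm 3.17 m, τ = 282.5 × 3.17 = 895.5 N·m counterclockwise.
Box: 28 × 9.81 = 274.7 N down at 1.11 m → arm 3.67 m, τ = 274.7 × 3.67 = 1008 N·m counterclockwise.
Battery pack: 22.6 × 9.81 = 221.7 N down at 0.772 m → arm 4.008 m, τ = 221.7 × 4.008 = 888.6 N·m counterclockwise.
Net load moment about support B = 3260 N·m counterclockwise.
Reaction R at support A is upward at 0 m, arm 4.78 m → moment R × 4.78 clockwise.
Στ = 0 ⇒ R × 4.78 = 3260 ⇒ R = 682 N.

R_A ≈ 682 N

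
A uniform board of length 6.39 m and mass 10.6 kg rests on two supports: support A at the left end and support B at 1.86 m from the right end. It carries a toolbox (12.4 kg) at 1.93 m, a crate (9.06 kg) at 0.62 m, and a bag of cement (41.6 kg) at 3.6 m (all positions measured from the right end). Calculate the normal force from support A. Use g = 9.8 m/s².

Sum moments about support B (its reaction then has zero moment arm).
Beam weight: 10.6 × 9.8 = 103.9 N down at 3.195 m → arm 1.335 m, τ = 103.9 × 1.335 = 138.7 N·m counterclockwise.
Toolbox: 12.4 × 9.8 = 121.5 N down at 1.93 m → arm 0.07 m, τ = 121.5 × 0.07 = 8.505 N·m counterclockwise.
Crate: 9.06 × 9.8 = 88.79 N down at 0.62 m → arm 1.24 m, τ = 88.79 × 1.24 = 110.1 N·m clockwise.
Bag of cement: 41.6 × 9.8 = 407.7 N down at 3.6 m → arm 1.74 m, τ = 407.7 × 1.74 = 709.4 N·m counterclockwise.
Net load moment about support B = 746.5 N·m counterclockwise.
Reaction R at support A is upward at 6.39 m, arm 4.53 m → moment R × 4.53 clockwise.
Στ = 0 ⇒ R × 4.53 = 746.5 ⇒ R = 165 N.

R_A ≈ 165 N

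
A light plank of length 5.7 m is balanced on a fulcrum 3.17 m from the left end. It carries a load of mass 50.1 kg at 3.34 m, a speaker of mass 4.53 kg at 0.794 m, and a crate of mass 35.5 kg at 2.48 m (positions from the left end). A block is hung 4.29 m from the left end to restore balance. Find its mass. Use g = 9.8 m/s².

Choose the fulcrum (at 3.17 m from the left end) as the axis so the support reaction has zero arm there.
Load: 50.1 × 9.8 = 491 N down at 3.34 m → arm 0.17 m, τ = 491 × 0.17 = 83.47 N·m clockwise.
Speaker: 4.53 × 9.8 = 44.39 N down at 0.794 m → arm 2.376 m, τ = 44.39 × 2.376 = 105.5 N·m counterclockwise.
Crate: 35.5 × 9.8 = 347.9 N down at 2.48 m → arm 0.69 m, τ = 347.9 × 0.69 = 240.1 N·m counterclockwise.
Net moment of known loads = 262.1 N·m counterclockwise.
An unknown mass m at 4.29 m has arm 1.12 m; its moment is m·g·1.12 clockwise.
Setting net torque to zero: m × 9.8 × 1.12 = 262.1 → m = 262.1 / (9.8 × 1.12) = 23.9 kg.

m ≈ 23.9 kg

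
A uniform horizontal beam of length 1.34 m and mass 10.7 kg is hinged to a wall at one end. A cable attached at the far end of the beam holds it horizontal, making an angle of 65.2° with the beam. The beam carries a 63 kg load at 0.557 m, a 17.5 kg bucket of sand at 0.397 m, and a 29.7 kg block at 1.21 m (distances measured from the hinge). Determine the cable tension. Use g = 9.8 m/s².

T ≈ 686 N

About the hinge:
Beam weight: 10.7 × 9.8 = 104.9 N down at 0.67 m → arm 0.67 m, τ = 104.9 × 0.67 = 70.28 N·m clockwise.
Load: 63 × 9.8 = 617.4 N down at 0.557 m → arm 0.557 m, τ = 617.4 × 0.557 = 343.9 N·m clockwise.
Bucket of sand: 17.5 × 9.8 = 171.5 N down at 0.397 m → arm 0.397 m, τ = 171.5 × 0.397 = 68.09 N·m clockwise.
Block: 29.7 × 9.8 = 291.1 N down at 1.21 m → arm 1.21 m, τ = 291.1 × 1.21 = 352.2 N·m clockwise.
Total clockwise load moment = 834.5 N·m.
The cable tension T acts at 1.34 m; only its component perpendicular to the beam, T sinθ, produces torque. sin 65.2° = 0.9078.
Setting net torque to zero: T × 1.34 × 0.9078 = 834.5 → T = 834.5 / 1.216 = 686 N.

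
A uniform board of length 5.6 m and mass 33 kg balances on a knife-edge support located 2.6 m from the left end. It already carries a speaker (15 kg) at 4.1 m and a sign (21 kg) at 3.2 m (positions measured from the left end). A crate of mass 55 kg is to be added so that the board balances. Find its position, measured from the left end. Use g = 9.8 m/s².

Taking torques about the knife-edge support (at 2.6 m from the left end):
Beam weight: 33 × 9.8 = 323.4 N down at 2.8 m → arm 0.2 m, τ = 323.4 × 0.2 = 64.68 N·m clockwise.
Speaker: 15 × 9.8 = 147 N down at 4.1 m → arm 1.5 m, τ = 147 × 1.5 = 220.5 N·m clockwise.
Sign: 21 × 9.8 = 205.8 N down at 3.2 m → arm 0.6 m, τ = 205.8 × 0.6 = 123.5 N·m clockwise.
Net moment of existing loads = 408.7 N·m clockwise.
The crate weighs 55 × 9.8 = 539 N and must supply an equal counterclockwise moment, so its lever arm about the knife-edge support is 408.7 / 539 = 0.758 m.
That puts it at 2.6 − 0.758 = 1.84 m from the left end.

x ≈ 1.84 m from the left end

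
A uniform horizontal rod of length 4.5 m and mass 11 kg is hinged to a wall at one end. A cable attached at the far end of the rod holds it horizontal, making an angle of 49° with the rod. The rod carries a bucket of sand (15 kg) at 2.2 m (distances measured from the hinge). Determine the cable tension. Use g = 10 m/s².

Choose the hinge as the axis so the unknown hinge reaction has zero arm there.
Beam weight: 11 × 10 = 110 N down at 2.25 m → arm 2.25 m, τ = 110 × 2.25 = 247.5 N·m clockwise.
Bucket of sand: 15 × 10 = 150 N down at 2.2 m → arm 2.2 m, τ = 150 × 2.2 = 330 N·m clockwise.
Total clockwise load moment = 577.5 N·m.
The cable tension T acts at 4.5 m; only its component perpendicular to the rod, T sinθ, produces torque. sin 49° = 0.7547.
Setting net torque to zero: T × 4.5 × 0.7547 = 577.5 → T = 577.5 / 3.396 = 170 N.

T ≈ 170 N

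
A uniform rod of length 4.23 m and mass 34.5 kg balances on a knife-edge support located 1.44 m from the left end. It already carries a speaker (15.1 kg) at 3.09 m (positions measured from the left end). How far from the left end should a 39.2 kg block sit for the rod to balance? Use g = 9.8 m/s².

Choose the knife-edge support (at 1.44 m from the left end) as the axis so the support reaction has zero arm there.
Beam weight: 34.5 × 9.8 = 338.1 N down at 2.115 m → arm 0.675 m, τ = 338.1 × 0.675 = 228.2 N·m clockwise.
Speaker: 15.1 × 9.8 = 148 N down at 3.09 m → arm 1.65 m, τ = 148 × 1.65 = 244.2 N·m clockwise.
Net moment of existing loads = 472.4 N·m clockwise.
The block weighs 39.2 × 9.8 = 384.2 N and must supply an equal counterclockwise moment, so its lever arm about the knife-edge support is 472.4 / 384.2 = 1.23 m.
That puts it at 1.44 − 1.23 = 0.21 m from the left end.

x ≈ 0.21 m from the left end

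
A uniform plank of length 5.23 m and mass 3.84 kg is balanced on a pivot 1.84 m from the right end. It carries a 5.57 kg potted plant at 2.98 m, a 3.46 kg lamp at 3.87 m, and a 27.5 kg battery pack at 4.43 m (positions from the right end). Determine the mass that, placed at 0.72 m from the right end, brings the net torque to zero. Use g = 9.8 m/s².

m ≈ 78.2 kg

About the pivot (at 1.84 m from the right end):
Beam weight: 3.84 × 9.8 = 37.63 N down at 2.615 m → arm 0.775 m, τ = 37.63 × 0.775 = 29.16 N·m counterclockwise.
Potted plant: 5.57 × 9.8 = 54.59 N down at 2.98 m → arm 1.14 m, τ = 54.59 × 1.14 = 62.23 N·m counterclockwise.
Lamp: 3.46 × 9.8 = 33.91 N down at 3.87 m → arm 2.03 m, τ = 33.91 × 2.03 = 68.84 N·m counterclockwise.
Battery pack: 27.5 × 9.8 = 269.5 N down at 4.43 m → arm 2.59 m, τ = 269.5 × 2.59 = 698 N·m counterclockwise.
Net moment of known loads = 858.2 N·m counterclockwise.
An unknown mass m at 0.72 m has arm 1.12 m; its moment is m·g·1.12 clockwise.
Setting net torque to zero: m × 9.8 × 1.12 = 858.2 → m = 858.2 / (9.8 × 1.12) = 78.2 kg.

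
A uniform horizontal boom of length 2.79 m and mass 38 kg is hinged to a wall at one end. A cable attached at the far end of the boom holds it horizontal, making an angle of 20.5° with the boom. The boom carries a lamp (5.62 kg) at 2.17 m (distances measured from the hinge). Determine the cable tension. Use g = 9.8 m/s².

Sum moments about the hinge (the unknown hinge reaction has zero arm there).
Beam weight: 38 × 9.8 = 372.4 N down at 1.395 m → arm 1.395 m, τ = 372.4 × 1.395 = 519.5 N·m clockwise.
Lamp: 5.62 × 9.8 = 55.08 N down at 2.17 m → arm 2.17 m, τ = 55.08 × 2.17 = 119.5 N·m clockwise.
Total clockwise load moment = 639 N·m.
The cable tension T acts at 2.79 m; only its component perpendicular to the boom, T sinθ, produces torque. sin 20.5° = 0.3502.
Στ = 0 ⇒ T × 2.79 × 0.3502 = 639 ⇒ T = 639 / 0.9771 = 654 N.

T ≈ 654 N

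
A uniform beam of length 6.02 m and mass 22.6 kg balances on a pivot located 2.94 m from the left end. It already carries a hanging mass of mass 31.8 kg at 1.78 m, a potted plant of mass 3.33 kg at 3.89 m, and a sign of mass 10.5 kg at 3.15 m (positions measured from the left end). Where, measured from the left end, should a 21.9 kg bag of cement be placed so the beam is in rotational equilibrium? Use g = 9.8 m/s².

About the pivot (at 2.94 m from the left end):
Beam weight: 22.6 × 9.8 = 221.5 N down at 3.01 m → arm 0.07 m, τ = 221.5 × 0.07 = 15.51 N·m clockwise.
Hanging mass: 31.8 × 9.8 = 311.6 N down at 1.78 m → arm 1.16 m, τ = 311.6 × 1.16 = 361.5 N·m counterclockwise.
Potted plant: 3.33 × 9.8 = 32.63 N down at 3.89 m → arm 0.95 m, τ = 32.63 × 0.95 = 31 N·m clockwise.
Sign: 10.5 × 9.8 = 102.9 N down at 3.15 m → arm 0.21 m, τ = 102.9 × 0.21 = 21.61 N·m clockwise.
Net moment of existing loads = 293.4 N·m counterclockwise.
The bag of cement weighs 21.9 × 9.8 = 214.6 N and must supply an equal clockwise moment, so its lever arm about the pivot is 293.4 / 214.6 = 1.37 m.
That puts it at 2.94 + 1.37 = 4.31 m from the left end.

x ≈ 4.31 m from the left end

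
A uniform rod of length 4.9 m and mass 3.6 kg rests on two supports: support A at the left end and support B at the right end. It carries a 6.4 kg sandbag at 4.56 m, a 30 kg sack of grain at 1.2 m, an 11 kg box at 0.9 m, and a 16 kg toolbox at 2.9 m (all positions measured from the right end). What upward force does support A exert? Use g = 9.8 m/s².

Choose support B as the axis so its reaction then has zero moment arm.
Beam weight: 3.6 × 9.8 = 35.28 N down at 2.45 m → arm 2.45 m, τ = 35.28 × 2.45 = 86.44 N·m counterclockwise.
Sandbag: 6.4 × 9.8 = 62.72 N down at 4.56 m → arm 4.56 m, τ = 62.72 × 4.56 = 286 N·m counterclockwise.
Sack of grain: 30 × 9.8 = 294 N down at 1.2 m → arm 1.2 m, τ = 294 × 1.2 = 352.8 N·m counterclockwise.
Box: 11 × 9.8 = 107.8 N down at 0.9 m → arm 0.9 m, τ = 107.8 × 0.9 = 97.02 N·m counterclockwise.
Toolbox: 16 × 9.8 = 156.8 N down at 2.9 m → arm 2.9 m, τ = 156.8 × 2.9 = 454.7 N·m counterclockwise.
Net load moment about support B = 1277 N·m counterclockwise.
Reaction R at support A is upward at 4.9 m, arm 4.9 m → moment R × 4.9 clockwise.
Setting net torque to zero: R × 4.9 = 1277 → R = 261 N.

R_A ≈ 261 N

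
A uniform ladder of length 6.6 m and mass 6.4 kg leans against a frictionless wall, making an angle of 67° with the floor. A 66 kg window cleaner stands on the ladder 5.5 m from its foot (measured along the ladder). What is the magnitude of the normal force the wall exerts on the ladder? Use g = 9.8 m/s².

Taking torques about the foot of the ladder:
Ladder weight 6.4×9.8 = 62.72 N acts at 3.3 m along the ladder; its horizontal arm is 3.3·cos67° = 1.289 m → τ = 80.85 N·m clockwise.
Window cleaner: 66×9.8 = 646.8 N at 5.5 m → arm 2.149 m → τ = 1390 N·m clockwise.
Wall normal N acts horizontally at the top; its moment arm is the height L sinθ = 6.6·sin67° = 6.075 m, counterclockwise.
Setting net torque to zero: N × 6.075 = 1471 → N = 242 N.

N_wall ≈ 242 N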